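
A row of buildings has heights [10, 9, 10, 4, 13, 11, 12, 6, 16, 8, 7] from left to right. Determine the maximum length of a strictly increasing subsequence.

5

Let dp[i] be the length of the longest such subsequence ending at index i:
i:      1  2  3  4  5  6  7  8  9 10 11
a[i]:  10  9 10  4 13 11 12  6 16  8  7
dp:     1  1  2  1  3  3  4  2  5  3  3
Maximum dp value is 5.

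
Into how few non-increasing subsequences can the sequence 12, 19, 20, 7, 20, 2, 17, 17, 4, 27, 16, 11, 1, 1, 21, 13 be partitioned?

4

Place each on the leftmost legal pile:
12 → new pile 1 (tops now [12])
19 → new pile 2 (tops now [12, 19])
20 → new pile 3 (tops now [12, 19, 20])
7 → pile 1 (tops now [7, 19, 20])
20 → pile 3 (tops now [7, 19, 20])
2 → pile 1 (tops now [2, 19, 20])
17 → pile 2 (tops now [2, 17, 20])
17 → pile 2 (tops now [2, 17, 20])
4 → pile 2 (tops now [2, 4, 20])
27 → new pile 4 (tops now [2, 4, 20, 27])
16 → pile 3 (tops now [2, 4, 16, 27])
11 → pile 3 (tops now [2, 4, 11, 27])
1 → pile 1 (tops now [1, 4, 11, 27])
1 → pile 1 (tops now [1, 4, 11, 27])
21 → pile 4 (tops now [1, 4, 11, 21])
13 → pile 4 (tops now [1, 4, 11, 13])
Four piles.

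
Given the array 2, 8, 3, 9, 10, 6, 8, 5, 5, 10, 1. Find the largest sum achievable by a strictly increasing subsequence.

Let S[i] be the best sum of a strictly increasing subsequence ending at i:
i:      1  2  3  4  5  6  7  8  9 10 11
a[i]:   2  8  3  9 10  6  8  5  5 10  1
S:      2 10  5 19 29 11 19 10 10 29  1
Maximum is 29 (e.g. 2 + 8 + 9 + 10).

29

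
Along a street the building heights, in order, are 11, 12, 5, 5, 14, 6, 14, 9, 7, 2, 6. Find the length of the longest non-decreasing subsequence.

Track the smallest tail for each achievable length (allowing ties):
11 → extends → [11]
12 → extends → [11, 12]
5 → replaces 11 → [5, 12]
5 → replaces 12 → [5, 5]
14 → extends → [5, 5, 14]
6 → replaces 14 → [5, 5, 6]
14 → extends → [5, 5, 6, 14]
9 → replaces 14 → [5, 5, 6, 9]
7 → replaces 9 → [5, 5, 6, 7]
2 → replaces 5 → [2, 5, 6, 7]
6 → replaces 7 → [2, 5, 6, 6]
Four tails, so the longest non-decreasing subsequence has length 4 (e.g. 11, 12, 14, 14).

4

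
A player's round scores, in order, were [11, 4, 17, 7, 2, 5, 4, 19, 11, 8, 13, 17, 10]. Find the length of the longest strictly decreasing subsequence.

4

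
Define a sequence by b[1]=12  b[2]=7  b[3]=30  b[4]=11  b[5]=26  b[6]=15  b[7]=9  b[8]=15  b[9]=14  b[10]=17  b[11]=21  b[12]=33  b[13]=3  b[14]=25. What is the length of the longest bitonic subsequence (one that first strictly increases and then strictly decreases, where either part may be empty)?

inc[i] = longest strictly increasing subsequence ending at i; dec[i] = longest strictly decreasing subsequence starting at i:
i:      1  2  3  4  5  6  7  8  9 10 11 12 13 14
b[i]:  12  7 30 11 26 15  9 15 14 17 21 33  3 25
inc:    1  1  2  2  3  3  2  3  3  4  5  6  1  6
dec:    4  2  5  3  4  3  2  3  2  2  2  2  1  1
Best peak at i=12 (value 33): inc=6, dec=2, length 6+2−1 = 7.

7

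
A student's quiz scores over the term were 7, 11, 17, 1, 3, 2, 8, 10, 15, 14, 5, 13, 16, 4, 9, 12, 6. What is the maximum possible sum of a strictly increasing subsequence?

56

Let S[i] be the best sum of a strictly increasing subsequence ending at i:
i:      1  2  3  4  5  6  7  8  9 10 11 12 13 14 15 16 17
a[i]:   7 11 17  1  3  2  8 10 15 14  5 13 16  4  9 12  6
S:      7 18 35  1  4  3 15 25 40 39  9 38 56  8 24 37 15
Maximum is 56 (e.g. 7 + 8 + 10 + 15 + 16).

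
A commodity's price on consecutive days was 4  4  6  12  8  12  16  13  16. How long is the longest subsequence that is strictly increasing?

6

Track the smallest tail for each achievable length (strict):
4 → extends → [4]
4 → already a tail → [4]
6 → extends → [4, 6]
12 → extends → [4, 6, 12]
8 → replaces 12 → [4, 6, 8]
12 → extends → [4, 6, 8, 12]
16 → extends → [4, 6, 8, 12, 16]
13 → replaces 16 → [4, 6, 8, 12, 13]
16 → extends → [4, 6, 8, 12, 13, 16]
Six tails, so the longest strictly increasing subsequence has length 6 (e.g. 4, 6, 8, 12, 13, 16).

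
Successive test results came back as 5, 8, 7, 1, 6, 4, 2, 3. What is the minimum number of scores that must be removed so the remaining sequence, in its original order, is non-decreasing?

Fewest deletions = n − (longest non-decreasing subsequence).
Patience tails:
5 → extends → [5]
8 → extends → [5, 8]
7 → replaces 8 → [5, 7]
1 → replaces 5 → [1, 7]
6 → replaces 7 → [1, 6]
4 → replaces 6 → [1, 4]
2 → replaces 4 → [1, 2]
3 → extends → [1, 2, 3]
Longest non-decreasing subsequence has length 3, so deletions = 8 − 3 = 5.

5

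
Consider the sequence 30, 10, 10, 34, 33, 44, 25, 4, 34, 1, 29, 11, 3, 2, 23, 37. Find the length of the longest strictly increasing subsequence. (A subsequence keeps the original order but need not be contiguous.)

Track the smallest tail for each achievable length (strict):
30 → extends → [30]
10 → replaces 30 → [10]
10 → already a tail → [10]
34 → extends → [10, 34]
33 → replaces 34 → [10, 33]
44 → extends → [10, 33, 44]
25 → replaces 33 → [10, 25, 44]
4 → replaces 10 → [4, 25, 44]
34 → replaces 44 → [4, 25, 34]
1 → replaces 4 → [1, 25, 34]
29 → replaces 34 → [1, 25, 29]
11 → replaces 25 → [1, 11, 29]
3 → replaces 11 → [1, 3, 29]
2 → replaces 3 → [1, 2, 29]
23 → replaces 29 → [1, 2, 23]
37 → extends → [1, 2, 23, 37]
Four tails, so the longest strictly increasing subsequence has length 4 (e.g. 30, 33, 34, 37).

4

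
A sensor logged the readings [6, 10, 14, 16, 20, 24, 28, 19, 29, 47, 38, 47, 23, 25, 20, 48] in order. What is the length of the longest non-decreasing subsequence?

Track the smallest tail for each achievable length (allowing ties):
6 → extends → [6]
10 → extends → [6, 10]
14 → extends → [6, 10, 14]
16 → extends → [6, 10, 14, 16]
20 → extends → [6, 10, 14, 16, 20]
24 → extends → [6, 10, 14, 16, 20, 24]
28 → extends → [6, 10, 14, 16, 20, 24, 28]
19 → replaces 20 → [6, 10, 14, 16, 19, 24, 28]
29 → extends → [6, 10, 14, 16, 19, 24, 28, 29]
47 → extends → [6, 10, 14, 16, 19, 24, 28, 29, 47]
38 → replaces 47 → [6, 10, 14, 16, 19, 24, 28, 29, 38]
47 → extends → [6, 10, 14, 16, 19, 24, 28, 29, 38, 47]
23 → replaces 24 → [6, 10, 14, 16, 19, 23, 28, 29, 38, 47]
25 → replaces 28 → [6, 10, 14, 16, 19, 23, 25, 29, 38, 47]
20 → replaces 23 → [6, 10, 14, 16, 19, 20, 25, 29, 38, 47]
48 → extends → [6, 10, 14, 16, 19, 20, 25, 29, 38, 47, 48]
Eleven tails, so the longest non-decreasing subsequence has length 11 (e.g. 6, 10, 14, 16, 20, 24, 28, 29, 47, 47, 48).

11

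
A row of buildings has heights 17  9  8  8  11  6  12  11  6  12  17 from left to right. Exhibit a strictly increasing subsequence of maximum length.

9, 11, 12, 17

Patience tails give the LIS length; then backtrack through the dp parents:
17 → extends → [17]
9 → replaces 17 → [9]
8 → replaces 9 → [8]
8 → already a tail → [8]
11 → extends → [8, 11]
6 → replaces 8 → [6, 11]
12 → extends → [6, 11, 12]
11 → already a tail → [6, 11, 12]
6 → already a tail → [6, 11, 12]
12 → already a tail → [6, 11, 12]
17 → extends → [6, 11, 12, 17]
Length 4; one witness is 9, 11, 12, 17.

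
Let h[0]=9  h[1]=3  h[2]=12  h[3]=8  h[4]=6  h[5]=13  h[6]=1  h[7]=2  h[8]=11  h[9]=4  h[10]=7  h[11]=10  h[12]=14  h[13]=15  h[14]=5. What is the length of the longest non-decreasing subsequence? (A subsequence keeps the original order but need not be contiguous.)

7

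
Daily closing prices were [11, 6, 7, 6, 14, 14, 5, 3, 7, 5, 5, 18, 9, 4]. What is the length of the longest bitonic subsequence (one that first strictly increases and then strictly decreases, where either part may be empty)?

6

inc[i] = longest strictly increasing subsequence ending at i; dec[i] = longest strictly decreasing subsequence starting at i:
i:      1  2  3  4  5  6  7  8  9 10 11 12 13 14
a[i]:  11  6  7  6 14 14  5  3  7  5  5 18  9  4
inc:    1  1  2  1  3  3  1  1  2  2  2  4  3  2
dec:    5  3  4  3  4  4  2  1  3  2  2  3  2  1
Best peak at i=5 (value 14): inc=3, dec=4, length 3+4−1 = 6.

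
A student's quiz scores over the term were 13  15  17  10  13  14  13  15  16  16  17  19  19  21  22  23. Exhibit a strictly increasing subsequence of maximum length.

10, 13, 14, 15, 16, 17, 19, 21, 22, 23

Patience tails give the LIS length; then backtrack through the dp parents:
13 → extends → [13]
15 → extends → [13, 15]
17 → extends → [13, 15, 17]
10 → replaces 13 → [10, 15, 17]
13 → replaces 15 → [10, 13, 17]
14 → replaces 17 → [10, 13, 14]
13 → already a tail → [10, 13, 14]
15 → extends → [10, 13, 14, 15]
16 → extends → [10, 13, 14, 15, 16]
16 → already a tail → [10, 13, 14, 15, 16]
17 → extends → [10, 13, 14, 15, 16, 17]
19 → extends → [10, 13, 14, 15, 16, 17, 19]
19 → already a tail → [10, 13, 14, 15, 16, 17, 19]
21 → extends → [10, 13, 14, 15, 16, 17, 19, 21]
22 → extends → [10, 13, 14, 15, 16, 17, 19, 21, 22]
23 → extends → [10, 13, 14, 15, 16, 17, 19, 21, 22, 23]
Length 10; one witness is 10, 13, 14, 15, 16, 17, 19, 21, 22, 23.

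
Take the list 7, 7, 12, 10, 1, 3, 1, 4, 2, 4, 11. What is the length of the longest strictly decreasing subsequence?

4

Negate each value so 'decreasing' becomes 'increasing', then run patience tails on the negated sequence:
-7 → extends → [-7]
-7 → already a tail → [-7]
-12 → replaces -7 → [-12]
-10 → extends → [-12, -10]
-1 → extends → [-12, -10, -1]
-3 → replaces -1 → [-12, -10, -3]
-1 → extends → [-12, -10, -3, -1]
-4 → replaces -3 → [-12, -10, -4, -1]
-2 → replaces -1 → [-12, -10, -4, -2]
-4 → already a tail → [-12, -10, -4, -2]
-11 → replaces -10 → [-12, -11, -4, -2]
Four tails, so the longest strictly decreasing subsequence of the original has length 4.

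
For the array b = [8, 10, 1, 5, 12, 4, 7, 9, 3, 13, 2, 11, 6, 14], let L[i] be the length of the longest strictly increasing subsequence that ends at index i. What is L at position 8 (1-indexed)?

dp[i] = 1 + max{dp[j] : j<i, b[j]<b[i]} (or 1 if no such j):
i:      1  2  3  4  5  6  7  8  9 10 11 12 13 14
b[i]:   8 10  1  5 12  4  7  9  3 13  2 11  6 14
dp:     1  2  1  2  3  2  3  4  2  5  2  5  3  6
At index 8 the value is 4.

4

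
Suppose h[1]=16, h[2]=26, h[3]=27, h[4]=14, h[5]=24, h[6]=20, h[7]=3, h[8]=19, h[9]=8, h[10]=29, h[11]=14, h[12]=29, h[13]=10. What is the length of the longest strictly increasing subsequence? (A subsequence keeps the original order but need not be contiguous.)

4

Track the smallest tail for each achievable length (strict):
16 → extends → [16]
26 → extends → [16, 26]
27 → extends → [16, 26, 27]
14 → replaces 16 → [14, 26, 27]
24 → replaces 26 → [14, 24, 27]
20 → replaces 24 → [14, 20, 27]
3 → replaces 14 → [3, 20, 27]
19 → replaces 20 → [3, 19, 27]
8 → replaces 19 → [3, 8, 27]
29 → extends → [3, 8, 27, 29]
14 → replaces 27 → [3, 8, 14, 29]
29 → already a tail → [3, 8, 14, 29]
10 → replaces 14 → [3, 8, 10, 29]
Four tails, so the longest strictly increasing subsequence has length 4 (e.g. 16, 26, 27, 29).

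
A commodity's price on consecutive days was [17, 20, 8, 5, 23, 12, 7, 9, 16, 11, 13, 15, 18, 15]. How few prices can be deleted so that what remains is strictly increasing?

7

Fewest deletions = n − (longest strictly increasing subsequence).
Patience tails:
17 → extends → [17]
20 → extends → [17, 20]
8 → replaces 17 → [8, 20]
5 → replaces 8 → [5, 20]
23 → extends → [5, 20, 23]
12 → replaces 20 → [5, 12, 23]
7 → replaces 12 → [5, 7, 23]
9 → replaces 23 → [5, 7, 9]
16 → extends → [5, 7, 9, 16]
11 → replaces 16 → [5, 7, 9, 11]
13 → extends → [5, 7, 9, 11, 13]
15 → extends → [5, 7, 9, 11, 13, 15]
18 → extends → [5, 7, 9, 11, 13, 15, 18]
15 → already a tail → [5, 7, 9, 11, 13, 15, 18]
Longest strictly increasing subsequence has length 7, so deletions = 14 − 7 = 7.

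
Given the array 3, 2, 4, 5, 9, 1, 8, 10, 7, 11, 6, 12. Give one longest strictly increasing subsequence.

Patience tails give the LIS length; then backtrack through the dp parents:
3 → extends → [3]
2 → replaces 3 → [2]
4 → extends → [2, 4]
5 → extends → [2, 4, 5]
9 → extends → [2, 4, 5, 9]
1 → replaces 2 → [1, 4, 5, 9]
8 → replaces 9 → [1, 4, 5, 8]
10 → extends → [1, 4, 5, 8, 10]
7 → replaces 8 → [1, 4, 5, 7, 10]
11 → extends → [1, 4, 5, 7, 10, 11]
6 → replaces 7 → [1, 4, 5, 6, 10, 11]
12 → extends → [1, 4, 5, 6, 10, 11, 12]
Length 7; one witness is 3, 4, 5, 9, 10, 11, 12.

3, 4, 5, 9, 10, 11, 12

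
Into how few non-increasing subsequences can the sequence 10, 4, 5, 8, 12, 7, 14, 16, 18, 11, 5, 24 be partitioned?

8

The minimum number of non-increasing subsequences covering a sequence equals the length of its longest strictly increasing subsequence.
LIS length is 8 (e.g. 4, 5, 8, 12, 14, 16, 18, 24), so 8 piles are needed.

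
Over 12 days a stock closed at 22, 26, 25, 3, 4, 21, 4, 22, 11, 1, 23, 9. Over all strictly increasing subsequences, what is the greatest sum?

Let S[i] be the best sum of a strictly increasing subsequence ending at i:
i:      1  2  3  4  5  6  7  8  9 10 11 12
a[i]:  22 26 25  3  4 21  4 22 11  1 23  9
S:     22 48 47  3  7 28  7 50 18  1 73 16
Maximum is 73 (e.g. 3 + 4 + 21 + 22 + 23).

73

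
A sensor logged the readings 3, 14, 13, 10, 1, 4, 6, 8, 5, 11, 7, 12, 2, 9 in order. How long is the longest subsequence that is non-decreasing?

Let dp[i] be the length of the longest such subsequence ending at index i:
i:      1  2  3  4  5  6  7  8  9 10 11 12 13 14
a[i]:   3 14 13 10  1  4  6  8  5 11  7 12  2  9
dp:     1  2  2  2  1  2  3  4  3  5  4  6  2  5
Maximum dp value is 6.

6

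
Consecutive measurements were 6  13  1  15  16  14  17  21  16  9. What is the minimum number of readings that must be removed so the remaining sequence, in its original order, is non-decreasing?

4

Fewest deletions = n − (longest non-decreasing subsequence).
Patience tails:
6 → extends → [6]
13 → extends → [6, 13]
1 → replaces 6 → [1, 13]
15 → extends → [1, 13, 15]
16 → extends → [1, 13, 15, 16]
14 → replaces 15 → [1, 13, 14, 16]
17 → extends → [1, 13, 14, 16, 17]
21 → extends → [1, 13, 14, 16, 17, 21]
16 → replaces 17 → [1, 13, 14, 16, 16, 21]
9 → replaces 13 → [1, 9, 14, 16, 16, 21]
Longest non-decreasing subsequence has length 6, so deletions = 10 − 6 = 4.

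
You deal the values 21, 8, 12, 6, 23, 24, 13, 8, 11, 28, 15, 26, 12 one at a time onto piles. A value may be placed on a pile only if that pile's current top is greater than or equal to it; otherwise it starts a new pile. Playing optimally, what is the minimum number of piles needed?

5

Place each on the leftmost legal pile:
21 → new pile 1 (tops now [21])
8 → pile 1 (tops now [8])
12 → new pile 2 (tops now [8, 12])
6 → pile 1 (tops now [6, 12])
23 → new pile 3 (tops now [6, 12, 23])
24 → new pile 4 (tops now [6, 12, 23, 24])
13 → pile 3 (tops now [6, 12, 13, 24])
8 → pile 2 (tops now [6, 8, 13, 24])
11 → pile 3 (tops now [6, 8, 11, 24])
28 → new pile 5 (tops now [6, 8, 11, 24, 28])
15 → pile 4 (tops now [6, 8, 11, 15, 28])
26 → pile 5 (tops now [6, 8, 11, 15, 26])
12 → pile 4 (tops now [6, 8, 11, 12, 26])
Five piles.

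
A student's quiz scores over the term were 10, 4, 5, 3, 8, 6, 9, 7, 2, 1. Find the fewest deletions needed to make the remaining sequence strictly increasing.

Fewest deletions = n − (longest strictly increasing subsequence).
i:      1  2  3  4  5  6  7  8  9 10
a[i]:  10  4  5  3  8  6  9  7  2  1
dp:     1  1  2  1  3  3  4  4  1  1
max dp = 4, so deletions = 10 − 4 = 6.

6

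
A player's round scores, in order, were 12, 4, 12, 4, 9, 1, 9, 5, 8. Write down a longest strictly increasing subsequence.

Patience tails give the LIS length; then backtrack through the dp parents:
12 → extends → [12]
4 → replaces 12 → [4]
12 → extends → [4, 12]
4 → already a tail → [4, 12]
9 → replaces 12 → [4, 9]
1 → replaces 4 → [1, 9]
9 → already a tail → [1, 9]
5 → replaces 9 → [1, 5]
8 → extends → [1, 5, 8]
Length 3; one witness is 4, 5, 8.

4, 5, 8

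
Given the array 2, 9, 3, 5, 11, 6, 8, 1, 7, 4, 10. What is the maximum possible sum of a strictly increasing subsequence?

Let S[i] be the best sum of a strictly increasing subsequence ending at i:
i:      1  2  3  4  5  6  7  8  9 10 11
a[i]:   2  9  3  5 11  6  8  1  7  4 10
S:      2 11  5 10 22 16 24  1 23  9 34
Maximum is 34 (e.g. 2 + 3 + 5 + 6 + 8 + 10).

34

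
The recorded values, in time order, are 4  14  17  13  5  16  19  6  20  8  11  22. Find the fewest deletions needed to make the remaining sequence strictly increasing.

Fewest deletions = n − (longest strictly increasing subsequence).
Patience tails:
4 → extends → [4]
14 → extends → [4, 14]
17 → extends → [4, 14, 17]
13 → replaces 14 → [4, 13, 17]
5 → replaces 13 → [4, 5, 17]
16 → replaces 17 → [4, 5, 16]
19 → extends → [4, 5, 16, 19]
6 → replaces 16 → [4, 5, 6, 19]
20 → extends → [4, 5, 6, 19, 20]
8 → replaces 19 → [4, 5, 6, 8, 20]
11 → replaces 20 → [4, 5, 6, 8, 11]
22 → extends → [4, 5, 6, 8, 11, 22]
Longest strictly increasing subsequence has length 6, so deletions = 12 − 6 = 6.

6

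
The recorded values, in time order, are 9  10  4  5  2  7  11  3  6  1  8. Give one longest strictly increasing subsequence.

4, 5, 7, 11

Patience tails give the LIS length; then backtrack through the dp parents:
9 → extends → [9]
10 → extends → [9, 10]
4 → replaces 9 → [4, 10]
5 → replaces 10 → [4, 5]
2 → replaces 4 → [2, 5]
7 → extends → [2, 5, 7]
11 → extends → [2, 5, 7, 11]
3 → replaces 5 → [2, 3, 7, 11]
6 → replaces 7 → [2, 3, 6, 11]
1 → replaces 2 → [1, 3, 6, 11]
8 → replaces 11 → [1, 3, 6, 8]
Length 4; one witness is 4, 5, 7, 11.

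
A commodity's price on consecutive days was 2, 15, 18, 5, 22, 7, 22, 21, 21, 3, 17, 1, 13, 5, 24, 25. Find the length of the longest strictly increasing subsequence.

Track the smallest tail for each achievable length (strict):
2 → extends → [2]
15 → extends → [2, 15]
18 → extends → [2, 15, 18]
5 → replaces 15 → [2, 5, 18]
22 → extends → [2, 5, 18, 22]
7 → replaces 18 → [2, 5, 7, 22]
22 → already a tail → [2, 5, 7, 22]
21 → replaces 22 → [2, 5, 7, 21]
21 → already a tail → [2, 5, 7, 21]
3 → replaces 5 → [2, 3, 7, 21]
17 → replaces 21 → [2, 3, 7, 17]
1 → replaces 2 → [1, 3, 7, 17]
13 → replaces 17 → [1, 3, 7, 13]
5 → replaces 7 → [1, 3, 5, 13]
24 → extends → [1, 3, 5, 13, 24]
25 → extends → [1, 3, 5, 13, 24, 25]
Six tails, so the longest strictly increasing subsequence has length 6 (e.g. 2, 15, 18, 22, 24, 25).

6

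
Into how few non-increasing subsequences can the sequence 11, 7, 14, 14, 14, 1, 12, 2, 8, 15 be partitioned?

The minimum number of non-increasing subsequences covering a sequence equals the length of its longest strictly increasing subsequence.
LIS length is 4 (e.g. 1, 2, 8, 15), so 4 piles are needed.

4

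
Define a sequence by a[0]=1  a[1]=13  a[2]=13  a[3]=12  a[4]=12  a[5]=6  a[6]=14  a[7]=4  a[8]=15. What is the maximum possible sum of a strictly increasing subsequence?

43

Let S[i] be the best sum of a strictly increasing subsequence ending at i:
i:      0  1  2  3  4  5  6  7  8
a[i]:   1 13 13 12 12  6 14  4 15
S:      1 14 14 13 13  7 28  5 43
Maximum is 43 (e.g. 1 + 13 + 14 + 15).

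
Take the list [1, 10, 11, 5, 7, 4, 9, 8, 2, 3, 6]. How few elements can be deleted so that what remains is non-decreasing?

Fewest deletions = n − (longest non-decreasing subsequence).
i:      1  2  3  4  5  6  7  8  9 10 11
a[i]:   1 10 11  5  7  4  9  8  2  3  6
dp:     1  2  3  2  3  2  4  4  2  3  4
max dp = 4, so deletions = 11 − 4 = 7.

7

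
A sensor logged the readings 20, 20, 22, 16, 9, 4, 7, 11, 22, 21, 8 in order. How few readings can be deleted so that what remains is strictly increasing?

Fewest deletions = n − (longest strictly increasing subsequence).
i:      1  2  3  4  5  6  7  8  9 10 11
a[i]:  20 20 22 16  9  4  7 11 22 21  8
dp:     1  1  2  1  1  1  2  3  4  4  3
max dp = 4, so deletions = 11 − 4 = 7.

7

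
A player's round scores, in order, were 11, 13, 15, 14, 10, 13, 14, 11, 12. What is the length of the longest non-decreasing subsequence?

4

Track the smallest tail for each achievable length (allowing ties):
11 → extends → [11]
13 → extends → [11, 13]
15 → extends → [11, 13, 15]
14 → replaces 15 → [11, 13, 14]
10 → replaces 11 → [10, 13, 14]
13 → replaces 14 → [10, 13, 13]
14 → extends → [10, 13, 13, 14]
11 → replaces 13 → [10, 11, 13, 14]
12 → replaces 13 → [10, 11, 12, 14]
Four tails, so the longest non-decreasing subsequence has length 4 (e.g. 11, 13, 14, 14).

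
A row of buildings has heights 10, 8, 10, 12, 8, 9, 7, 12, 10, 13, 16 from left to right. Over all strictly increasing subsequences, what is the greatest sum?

59

Let S[i] be the best sum of a strictly increasing subsequence ending at i:
i:      1  2  3  4  5  6  7  8  9 10 11
a[i]:  10  8 10 12  8  9  7 12 10 13 16
S:     10  8 18 30  8 17  7 30 27 43 59
Maximum is 59 (e.g. 8 + 10 + 12 + 13 + 16).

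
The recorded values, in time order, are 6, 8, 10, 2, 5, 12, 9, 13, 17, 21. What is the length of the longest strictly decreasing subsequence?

Negate each value so 'decreasing' becomes 'increasing', then run patience tails on the negated sequence:
-6 → extends → [-6]
-8 → replaces -6 → [-8]
-10 → replaces -8 → [-10]
-2 → extends → [-10, -2]
-5 → replaces -2 → [-10, -5]
-12 → replaces -10 → [-12, -5]
-9 → replaces -5 → [-12, -9]
-13 → replaces -12 → [-13, -9]
-17 → replaces -13 → [-17, -9]
-21 → replaces -17 → [-21, -9]
Two tails, so the longest strictly decreasing subsequence of the original has length 2.

2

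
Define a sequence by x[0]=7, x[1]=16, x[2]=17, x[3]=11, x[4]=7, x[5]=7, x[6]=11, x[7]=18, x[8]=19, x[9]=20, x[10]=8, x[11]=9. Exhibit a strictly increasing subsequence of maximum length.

7, 16, 17, 18, 19, 20

Patience tails give the LIS length; then backtrack through the dp parents:
7 → extends → [7]
16 → extends → [7, 16]
17 → extends → [7, 16, 17]
11 → replaces 16 → [7, 11, 17]
7 → already a tail → [7, 11, 17]
7 → already a tail → [7, 11, 17]
11 → already a tail → [7, 11, 17]
18 → extends → [7, 11, 17, 18]
19 → extends → [7, 11, 17, 18, 19]
20 → extends → [7, 11, 17, 18, 19, 20]
8 → replaces 11 → [7, 8, 17, 18, 19, 20]
9 → replaces 17 → [7, 8, 9, 18, 19, 20]
Length 6; one witness is 7, 16, 17, 18, 19, 20.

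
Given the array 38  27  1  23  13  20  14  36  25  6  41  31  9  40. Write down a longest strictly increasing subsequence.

1, 13, 20, 25, 31, 40

Patience tails give the LIS length; then backtrack through the dp parents:
38 → extends → [38]
27 → replaces 38 → [27]
1 → replaces 27 → [1]
23 → extends → [1, 23]
13 → replaces 23 → [1, 13]
20 → extends → [1, 13, 20]
14 → replaces 20 → [1, 13, 14]
36 → extends → [1, 13, 14, 36]
25 → replaces 36 → [1, 13, 14, 25]
6 → replaces 13 → [1, 6, 14, 25]
41 → extends → [1, 6, 14, 25, 41]
31 → replaces 41 → [1, 6, 14, 25, 31]
9 → replaces 14 → [1, 6, 9, 25, 31]
40 → extends → [1, 6, 9, 25, 31, 40]
Length 6; one witness is 1, 13, 20, 25, 31, 40.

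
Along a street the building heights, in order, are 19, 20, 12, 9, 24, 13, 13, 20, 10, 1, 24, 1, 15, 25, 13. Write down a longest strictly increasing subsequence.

Patience tails give the LIS length; then backtrack through the dp parents:
19 → extends → [19]
20 → extends → [19, 20]
12 → replaces 19 → [12, 20]
9 → replaces 12 → [9, 20]
24 → extends → [9, 20, 24]
13 → replaces 20 → [9, 13, 24]
13 → already a tail → [9, 13, 24]
20 → replaces 24 → [9, 13, 20]
10 → replaces 13 → [9, 10, 20]
1 → replaces 9 → [1, 10, 20]
24 → extends → [1, 10, 20, 24]
1 → already a tail → [1, 10, 20, 24]
15 → replaces 20 → [1, 10, 15, 24]
25 → extends → [1, 10, 15, 24, 25]
13 → replaces 15 → [1, 10, 13, 24, 25]
Length 5; one witness is 12, 13, 20, 24, 25.

12, 13, 20, 24, 25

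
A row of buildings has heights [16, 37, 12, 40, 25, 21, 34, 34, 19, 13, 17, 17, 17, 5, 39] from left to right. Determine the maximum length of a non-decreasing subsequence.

6

Track the smallest tail for each achievable length (allowing ties):
16 → extends → [16]
37 → extends → [16, 37]
12 → replaces 16 → [12, 37]
40 → extends → [12, 37, 40]
25 → replaces 37 → [12, 25, 40]
21 → replaces 25 → [12, 21, 40]
34 → replaces 40 → [12, 21, 34]
34 → extends → [12, 21, 34, 34]
19 → replaces 21 → [12, 19, 34, 34]
13 → replaces 19 → [12, 13, 34, 34]
17 → replaces 34 → [12, 13, 17, 34]
17 → replaces 34 → [12, 13, 17, 17]
17 → extends → [12, 13, 17, 17, 17]
5 → replaces 12 → [5, 13, 17, 17, 17]
39 → extends → [5, 13, 17, 17, 17, 39]
Six tails, so the longest non-decreasing subsequence has length 6 (e.g. 12, 13, 17, 17, 17, 39).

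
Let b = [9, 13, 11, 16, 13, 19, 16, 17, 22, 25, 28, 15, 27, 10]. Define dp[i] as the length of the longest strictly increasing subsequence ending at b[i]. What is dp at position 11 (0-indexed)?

4

dp[i] = 1 + max{dp[j] : j<i, b[j]<b[i]} (or 1 if no such j):
i:      0  1  2  3  4  5  6  7  8  9 10 11 12 13
b[i]:   9 13 11 16 13 19 16 17 22 25 28 15 27 10
dp:     1  2  2  3  3  4  4  5  6  7  8  4  8  2
At index 11 the value is 4.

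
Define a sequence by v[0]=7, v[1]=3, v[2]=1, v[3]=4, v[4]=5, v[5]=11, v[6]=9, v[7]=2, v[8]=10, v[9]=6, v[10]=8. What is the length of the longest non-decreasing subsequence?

5

Track the smallest tail for each achievable length (allowing ties):
7 → extends → [7]
3 → replaces 7 → [3]
1 → replaces 3 → [1]
4 → extends → [1, 4]
5 → extends → [1, 4, 5]
11 → extends → [1, 4, 5, 11]
9 → replaces 11 → [1, 4, 5, 9]
2 → replaces 4 → [1, 2, 5, 9]
10 → extends → [1, 2, 5, 9, 10]
6 → replaces 9 → [1, 2, 5, 6, 10]
8 → replaces 10 → [1, 2, 5, 6, 8]
Five tails, so the longest non-decreasing subsequence has length 5 (e.g. 3, 4, 5, 9, 10).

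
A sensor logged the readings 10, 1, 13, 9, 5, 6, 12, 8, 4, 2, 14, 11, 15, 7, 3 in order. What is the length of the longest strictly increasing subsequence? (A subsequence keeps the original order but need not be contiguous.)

6

Let dp[i] be the length of the longest such subsequence ending at index i:
i:      1  2  3  4  5  6  7  8  9 10 11 12 13 14 15
a[i]:  10  1 13  9  5  6 12  8  4  2 14 11 15  7  3
dp:     1  1  2  2  2  3  4  4  2  2  5  5  6  4  3
Maximum dp value is 6.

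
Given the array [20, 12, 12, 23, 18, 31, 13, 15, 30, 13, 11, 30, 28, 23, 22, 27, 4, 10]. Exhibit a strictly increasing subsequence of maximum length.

12, 13, 15, 23, 27

Patience tails give the LIS length; then backtrack through the dp parents:
20 → extends → [20]
12 → replaces 20 → [12]
12 → already a tail → [12]
23 → extends → [12, 23]
18 → replaces 23 → [12, 18]
31 → extends → [12, 18, 31]
13 → replaces 18 → [12, 13, 31]
15 → replaces 31 → [12, 13, 15]
30 → extends → [12, 13, 15, 30]
13 → already a tail → [12, 13, 15, 30]
11 → replaces 12 → [11, 13, 15, 30]
30 → already a tail → [11, 13, 15, 30]
28 → replaces 30 → [11, 13, 15, 28]
23 → replaces 28 → [11, 13, 15, 23]
22 → replaces 23 → [11, 13, 15, 22]
27 → extends → [11, 13, 15, 22, 27]
4 → replaces 11 → [4, 13, 15, 22, 27]
10 → replaces 13 → [4, 10, 15, 22, 27]
Length 5; one witness is 12, 13, 15, 23, 27.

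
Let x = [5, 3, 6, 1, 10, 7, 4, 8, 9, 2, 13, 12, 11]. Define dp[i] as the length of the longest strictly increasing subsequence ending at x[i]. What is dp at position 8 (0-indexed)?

dp[i] = 1 + max{dp[j] : j<i, x[j]<x[i]} (or 1 if no such j):
i:      0  1  2  3  4  5  6  7  8  9 10 11 12
x[i]:   5  3  6  1 10  7  4  8  9  2 13 12 11
dp:     1  1  2  1  3  3  2  4  5  2  6  6  6
At index 8 the value is 5.

5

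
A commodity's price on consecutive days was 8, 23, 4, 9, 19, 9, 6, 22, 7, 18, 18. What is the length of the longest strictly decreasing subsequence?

Negate each value so 'decreasing' becomes 'increasing', then run patience tails on the negated sequence:
-8 → extends → [-8]
-23 → replaces -8 → [-23]
-4 → extends → [-23, -4]
-9 → replaces -4 → [-23, -9]
-19 → replaces -9 → [-23, -19]
-9 → extends → [-23, -19, -9]
-6 → extends → [-23, -19, -9, -6]
-22 → replaces -19 → [-23, -22, -9, -6]
-7 → replaces -6 → [-23, -22, -9, -7]
-18 → replaces -9 → [-23, -22, -18, -7]
-18 → already a tail → [-23, -22, -18, -7]
Four tails, so the longest strictly decreasing subsequence of the original has length 4.

4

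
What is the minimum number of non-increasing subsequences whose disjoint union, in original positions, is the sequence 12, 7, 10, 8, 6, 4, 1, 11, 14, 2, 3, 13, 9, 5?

Place each on the leftmost legal pile:
12 → new pile 1 (tops now [12])
7 → pile 1 (tops now [7])
10 → new pile 2 (tops now [7, 10])
8 → pile 2 (tops now [7, 8])
6 → pile 1 (tops now [6, 8])
4 → pile 1 (tops now [4, 8])
1 → pile 1 (tops now [1, 8])
11 → new pile 3 (tops now [1, 8, 11])
14 → new pile 4 (tops now [1, 8, 11, 14])
2 → pile 2 (tops now [1, 2, 11, 14])
3 → pile 3 (tops now [1, 2, 3, 14])
13 → pile 4 (tops now [1, 2, 3, 13])
9 → pile 4 (tops now [1, 2, 3, 9])
5 → pile 4 (tops now [1, 2, 3, 5])
Four piles.

4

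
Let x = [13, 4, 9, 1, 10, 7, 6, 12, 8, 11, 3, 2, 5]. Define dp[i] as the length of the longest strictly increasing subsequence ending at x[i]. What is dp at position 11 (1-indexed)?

2

dp[i] = 1 + max{dp[j] : j<i, x[j]<x[i]} (or 1 if no such j):
i:      1  2  3  4  5  6  7  8  9 10 11 12 13
x[i]:  13  4  9  1 10  7  6 12  8 11  3  2  5
dp:     1  1  2  1  3  2  2  4  3  4  2  2  3
At index 11 the value is 2.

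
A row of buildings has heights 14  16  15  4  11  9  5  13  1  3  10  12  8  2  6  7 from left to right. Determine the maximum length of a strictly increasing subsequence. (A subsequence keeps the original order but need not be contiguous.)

Track the smallest tail for each achievable length (strict):
14 → extends → [14]
16 → extends → [14, 16]
15 → replaces 16 → [14, 15]
4 → replaces 14 → [4, 15]
11 → replaces 15 → [4, 11]
9 → replaces 11 → [4, 9]
5 → replaces 9 → [4, 5]
13 → extends → [4, 5, 13]
1 → replaces 4 → [1, 5, 13]
3 → replaces 5 → [1, 3, 13]
10 → replaces 13 → [1, 3, 10]
12 → extends → [1, 3, 10, 12]
8 → replaces 10 → [1, 3, 8, 12]
2 → replaces 3 → [1, 2, 8, 12]
6 → replaces 8 → [1, 2, 6, 12]
7 → replaces 12 → [1, 2, 6, 7]
Four tails, so the longest strictly increasing subsequence has length 4 (e.g. 4, 9, 10, 12).

4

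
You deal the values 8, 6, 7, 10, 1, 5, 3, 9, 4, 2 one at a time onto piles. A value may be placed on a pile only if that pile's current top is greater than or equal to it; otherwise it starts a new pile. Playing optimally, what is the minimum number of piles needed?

3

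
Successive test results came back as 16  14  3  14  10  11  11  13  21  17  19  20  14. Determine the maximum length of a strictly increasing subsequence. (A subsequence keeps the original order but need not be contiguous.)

7

Track the smallest tail for each achievable length (strict):
16 → extends → [16]
14 → replaces 16 → [14]
3 → replaces 14 → [3]
14 → extends → [3, 14]
10 → replaces 14 → [3, 10]
11 → extends → [3, 10, 11]
11 → already a tail → [3, 10, 11]
13 → extends → [3, 10, 11, 13]
21 → extends → [3, 10, 11, 13, 21]
17 → replaces 21 → [3, 10, 11, 13, 17]
19 → extends → [3, 10, 11, 13, 17, 19]
20 → extends → [3, 10, 11, 13, 17, 19, 20]
14 → replaces 17 → [3, 10, 11, 13, 14, 19, 20]
Seven tails, so the longest strictly increasing subsequence has length 7 (e.g. 3, 10, 11, 13, 17, 19, 20).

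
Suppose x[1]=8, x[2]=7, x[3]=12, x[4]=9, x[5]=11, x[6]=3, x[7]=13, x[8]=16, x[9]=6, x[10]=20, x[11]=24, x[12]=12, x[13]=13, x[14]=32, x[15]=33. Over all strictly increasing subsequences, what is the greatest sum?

166

Let S[i] be the best sum of a strictly increasing subsequence ending at i:
i:       1   2   3   4   5   6   7   8   9  10  11  12  13  14  15
x[i]:    8   7  12   9  11   3  13  16   6  20  24  12  13  32  33
S:       8   7  20  17  28   3  41  57   9  77 101  40  53 133 166
Maximum is 166 (e.g. 8 + 9 + 11 + 13 + 16 + 20 + 24 + 32 + 33).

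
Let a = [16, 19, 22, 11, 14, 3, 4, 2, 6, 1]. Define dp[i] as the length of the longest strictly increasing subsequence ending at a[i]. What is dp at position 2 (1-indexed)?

dp[i] = 1 + max{dp[j] : j<i, a[j]<a[i]} (or 1 if no such j):
i:      1  2  3  4  5  6  7  8  9 10
a[i]:  16 19 22 11 14  3  4  2  6  1
dp:     1  2  3  1  2  1  2  1  3  1
At index 2 the value is 2.

2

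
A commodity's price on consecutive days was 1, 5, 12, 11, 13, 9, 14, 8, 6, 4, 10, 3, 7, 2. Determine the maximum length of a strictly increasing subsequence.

5

Track the smallest tail for each achievable length (strict):
1 → extends → [1]
5 → extends → [1, 5]
12 → extends → [1, 5, 12]
11 → replaces 12 → [1, 5, 11]
13 → extends → [1, 5, 11, 13]
9 → replaces 11 → [1, 5, 9, 13]
14 → extends → [1, 5, 9, 13, 14]
8 → replaces 9 → [1, 5, 8, 13, 14]
6 → replaces 8 → [1, 5, 6, 13, 14]
4 → replaces 5 → [1, 4, 6, 13, 14]
10 → replaces 13 → [1, 4, 6, 10, 14]
3 → replaces 4 → [1, 3, 6, 10, 14]
7 → replaces 10 → [1, 3, 6, 7, 14]
2 → replaces 3 → [1, 2, 6, 7, 14]
Five tails, so the longest strictly increasing subsequence has length 5 (e.g. 1, 5, 12, 13, 14).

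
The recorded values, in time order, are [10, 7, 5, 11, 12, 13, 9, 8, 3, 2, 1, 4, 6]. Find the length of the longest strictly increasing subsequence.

Let dp[i] be the length of the longest such subsequence ending at index i:
i:      1  2  3  4  5  6  7  8  9 10 11 12 13
a[i]:  10  7  5 11 12 13  9  8  3  2  1  4  6
dp:     1  1  1  2  3  4  2  2  1  1  1  2  3
Maximum dp value is 4.

4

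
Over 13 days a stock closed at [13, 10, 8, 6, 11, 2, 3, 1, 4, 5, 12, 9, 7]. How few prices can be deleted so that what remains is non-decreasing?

Fewest deletions = n − (longest non-decreasing subsequence).
i:      1  2  3  4  5  6  7  8  9 10 11 12 13
a[i]:  13 10  8  6 11  2  3  1  4  5 12  9  7
dp:     1  1  1  1  2  1  2  1  3  4  5  5  5
max dp = 5, so deletions = 13 − 5 = 8.

8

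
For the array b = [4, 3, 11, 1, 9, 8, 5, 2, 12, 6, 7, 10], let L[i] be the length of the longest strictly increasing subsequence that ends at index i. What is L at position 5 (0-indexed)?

2

dp[i] = 1 + max{dp[j] : j<i, b[j]<b[i]} (or 1 if no such j):
i:      0  1  2  3  4  5  6  7  8  9 10 11
b[i]:   4  3 11  1  9  8  5  2 12  6  7 10
dp:     1  1  2  1  2  2  2  2  3  3  4  5
At index 5 the value is 2.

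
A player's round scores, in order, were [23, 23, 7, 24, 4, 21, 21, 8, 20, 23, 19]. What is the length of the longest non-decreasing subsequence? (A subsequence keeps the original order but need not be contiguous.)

4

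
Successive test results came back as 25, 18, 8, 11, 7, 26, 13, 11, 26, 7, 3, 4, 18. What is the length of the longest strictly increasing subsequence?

Track the smallest tail for each achievable length (strict):
25 → extends → [25]
18 → replaces 25 → [18]
8 → replaces 18 → [8]
11 → extends → [8, 11]
7 → replaces 8 → [7, 11]
26 → extends → [7, 11, 26]
13 → replaces 26 → [7, 11, 13]
11 → already a tail → [7, 11, 13]
26 → extends → [7, 11, 13, 26]
7 → already a tail → [7, 11, 13, 26]
3 → replaces 7 → [3, 11, 13, 26]
4 → replaces 11 → [3, 4, 13, 26]
18 → replaces 26 → [3, 4, 13, 18]
Four tails, so the longest strictly increasing subsequence has length 4 (e.g. 8, 11, 13, 26).

4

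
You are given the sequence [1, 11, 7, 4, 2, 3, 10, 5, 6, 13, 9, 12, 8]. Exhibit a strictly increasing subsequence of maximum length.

Patience tails give the LIS length; then backtrack through the dp parents:
1 → extends → [1]
11 → extends → [1, 11]
7 → replaces 11 → [1, 7]
4 → replaces 7 → [1, 4]
2 → replaces 4 → [1, 2]
3 → extends → [1, 2, 3]
10 → extends → [1, 2, 3, 10]
5 → replaces 10 → [1, 2, 3, 5]
6 → extends → [1, 2, 3, 5, 6]
13 → extends → [1, 2, 3, 5, 6, 13]
9 → replaces 13 → [1, 2, 3, 5, 6, 9]
12 → extends → [1, 2, 3, 5, 6, 9, 12]
8 → replaces 9 → [1, 2, 3, 5, 6, 8, 12]
Length 7; one witness is 1, 2, 3, 5, 6, 9, 12.

1, 2, 3, 5, 6, 9, 12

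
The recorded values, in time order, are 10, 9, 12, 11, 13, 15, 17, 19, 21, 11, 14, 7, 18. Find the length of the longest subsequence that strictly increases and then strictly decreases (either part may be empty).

inc[i] = longest strictly increasing subsequence ending at i; dec[i] = longest strictly decreasing subsequence starting at i:
i:      1  2  3  4  5  6  7  8  9 10 11 12 13
a[i]:  10  9 12 11 13 15 17 19 21 11 14  7 18
inc:    1  1  2  2  3  4  5  6  7  2  4  1  6
dec:    3  2  3  2  3  3  3  3  3  2  2  1  1
Best peak at i=9 (value 21): inc=7, dec=3, length 7+3−1 = 9.

9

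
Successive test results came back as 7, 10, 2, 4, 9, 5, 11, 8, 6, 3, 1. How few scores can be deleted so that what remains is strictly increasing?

7

Fewest deletions = n − (longest strictly increasing subsequence).
Patience tails:
7 → extends → [7]
10 → extends → [7, 10]
2 → replaces 7 → [2, 10]
4 → replaces 10 → [2, 4]
9 → extends → [2, 4, 9]
5 → replaces 9 → [2, 4, 5]
11 → extends → [2, 4, 5, 11]
8 → replaces 11 → [2, 4, 5, 8]
6 → replaces 8 → [2, 4, 5, 6]
3 → replaces 4 → [2, 3, 5, 6]
1 → replaces 2 → [1, 3, 5, 6]
Longest strictly increasing subsequence has length 4, so deletions = 11 − 4 = 7.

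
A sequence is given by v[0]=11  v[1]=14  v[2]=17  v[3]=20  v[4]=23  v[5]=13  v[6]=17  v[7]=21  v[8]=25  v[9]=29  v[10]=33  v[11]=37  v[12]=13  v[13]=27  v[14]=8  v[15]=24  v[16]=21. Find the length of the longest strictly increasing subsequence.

9

Let dp[i] be the length of the longest such subsequence ending at index i:
i:      0  1  2  3  4  5  6  7  8  9 10 11 12 13 14 15 16
v[i]:  11 14 17 20 23 13 17 21 25 29 33 37 13 27  8 24 21
dp:     1  2  3  4  5  2  3  5  6  7  8  9  2  7  1  6  5
Maximum dp value is 9.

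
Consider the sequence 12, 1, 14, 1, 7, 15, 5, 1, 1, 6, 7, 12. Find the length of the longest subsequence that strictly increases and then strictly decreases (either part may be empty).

5

inc[i] = longest strictly increasing subsequence ending at i; dec[i] = longest strictly decreasing subsequence starting at i:
i:      1  2  3  4  5  6  7  8  9 10 11 12
a[i]:  12  1 14  1  7 15  5  1  1  6  7 12
inc:    1  1  2  1  2  3  2  1  1  3  4  5
dec:    4  1  4  1  3  3  2  1  1  1  1  1
Best peak at i=3 (value 14): inc=2, dec=4, length 2+4−1 = 5.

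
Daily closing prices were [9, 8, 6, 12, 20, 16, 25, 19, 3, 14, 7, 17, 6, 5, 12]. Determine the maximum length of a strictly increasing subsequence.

4

Track the smallest tail for each achievable length (strict):
9 → extends → [9]
8 → replaces 9 → [8]
6 → replaces 8 → [6]
12 → extends → [6, 12]
20 → extends → [6, 12, 20]
16 → replaces 20 → [6, 12, 16]
25 → extends → [6, 12, 16, 25]
19 → replaces 25 → [6, 12, 16, 19]
3 → replaces 6 → [3, 12, 16, 19]
14 → replaces 16 → [3, 12, 14, 19]
7 → replaces 12 → [3, 7, 14, 19]
17 → replaces 19 → [3, 7, 14, 17]
6 → replaces 7 → [3, 6, 14, 17]
5 → replaces 6 → [3, 5, 14, 17]
12 → replaces 14 → [3, 5, 12, 17]
Four tails, so the longest strictly increasing subsequence has length 4 (e.g. 9, 12, 20, 25).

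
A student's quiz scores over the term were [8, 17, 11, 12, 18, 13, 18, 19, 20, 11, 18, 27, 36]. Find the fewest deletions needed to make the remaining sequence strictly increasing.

4

Fewest deletions = n − (longest strictly increasing subsequence).
i:      1  2  3  4  5  6  7  8  9 10 11 12 13
a[i]:   8 17 11 12 18 13 18 19 20 11 18 27 36
dp:     1  2  2  3  4  4  5  6  7  2  5  8  9
max dp = 9, so deletions = 13 − 9 = 4.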